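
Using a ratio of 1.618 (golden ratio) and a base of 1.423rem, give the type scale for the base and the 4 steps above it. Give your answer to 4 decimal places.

1.4230rem, 2.3024rem, 3.7253rem, 6.0275rem, 9.7526rem

Step 0: 1.423rem
Step 1: 1.423 × 1.618 = 2.3024
Step 2: 1.423 × 1.618² = 3.7253
Step 3: 1.423 × 1.618³ = 6.0275
Step 4: 1.423 × 1.618⁴ = 9.7526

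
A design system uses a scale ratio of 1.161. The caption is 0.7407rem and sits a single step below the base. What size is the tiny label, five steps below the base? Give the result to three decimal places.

0.408rem

Moving from step -1 to step -5 is 4 steps down, so divide by r⁴.
0.7407 ÷ 1.161⁴ = 0.7407 ÷ 1.81689 ≈ 0.408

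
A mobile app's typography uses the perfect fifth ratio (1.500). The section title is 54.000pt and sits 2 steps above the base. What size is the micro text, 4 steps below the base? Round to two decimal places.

54.000 ÷ 1.500⁶ = 54.000 ÷ 11.39062 ≈ 4.741

4.74pt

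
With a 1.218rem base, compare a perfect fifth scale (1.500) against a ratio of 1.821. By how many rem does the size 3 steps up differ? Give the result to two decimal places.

Perfect fifth: 1.218 × 1.500³ = 4.1107rem
At 1.821: 1.218 × 1.821³ = 7.3549rem
Difference: 7.3549 − 4.1107 = 3.2442rem

3.24rem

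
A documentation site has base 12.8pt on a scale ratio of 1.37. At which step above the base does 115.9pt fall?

1.37ⁿ = 115.9 / 12.8 = 9.0547
n = ln(9.0547) / ln(1.37) = 2.2033 / 0.3148 ≈ 7.00

7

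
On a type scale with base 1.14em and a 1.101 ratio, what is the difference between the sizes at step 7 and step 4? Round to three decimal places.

0.561em

Step 4: 1.14 × 1.101⁴ = 1.67515em
Step 7: 1.14 × 1.101⁷ = 2.23571em
Difference: 2.23571 − 1.67515 = 0.56056em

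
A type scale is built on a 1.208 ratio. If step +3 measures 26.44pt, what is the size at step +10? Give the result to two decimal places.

26.44 × 1.208⁷ = 26.44 × 3.75378 ≈ 99.250

99.25pt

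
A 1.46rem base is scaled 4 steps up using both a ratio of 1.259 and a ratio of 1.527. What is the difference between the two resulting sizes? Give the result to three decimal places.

At 1.259: 1.46 × 1.259⁴ = 3.66822rem
At 1.527: 1.46 × 1.527⁴ = 7.93796rem
Difference: 7.93796 − 3.66822 = 4.26974rem

4.270rem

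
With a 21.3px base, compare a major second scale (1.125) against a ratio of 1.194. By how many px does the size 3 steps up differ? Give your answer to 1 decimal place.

Major second: 21.3 × 1.125³ = 30.328px
At 1.194: 21.3 × 1.194³ = 36.257px
Difference: 36.257 − 30.328 = 5.929px

5.9px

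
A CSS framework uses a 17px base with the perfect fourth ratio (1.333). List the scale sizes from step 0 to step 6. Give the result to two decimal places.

17.00px, 22.66px, 30.21px, 40.27px, 53.67px, 71.55px, 95.37px

Step 0: 17px
Step 1: 17.0 × 1.333 = 22.66
Step 2: 17.0 × 1.333² = 30.21
Step 3: 17.0 × 1.333³ = 40.27
Step 4: 17.0 × 1.333⁴ = 53.67
Step 5: 17.0 × 1.333⁵ = 71.55
Step 6: 17.0 × 1.333⁶ = 95.37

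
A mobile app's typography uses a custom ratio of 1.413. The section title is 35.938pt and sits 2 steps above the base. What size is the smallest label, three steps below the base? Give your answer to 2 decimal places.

35.938 ÷ 1.413⁵ = 35.938 ÷ 5.63262 ≈ 6.380

6.38pt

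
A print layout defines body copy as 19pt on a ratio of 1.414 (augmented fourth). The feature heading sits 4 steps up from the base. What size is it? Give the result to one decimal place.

76.0pt

Each step on a modular scale multiplies by the ratio, so the size n steps from the base is base × ratioⁿ.
19.0 × 1.414⁴ = 19.0 × 3.99758 ≈ 75.95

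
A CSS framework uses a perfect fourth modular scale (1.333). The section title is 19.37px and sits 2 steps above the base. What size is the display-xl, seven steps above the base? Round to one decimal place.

81.5px

The gap is 7 − (2) = 5 steps, so the factor is 1.333^5.
19.37 × 1.333⁵ = 19.37 × 4.20873 ≈ 81.523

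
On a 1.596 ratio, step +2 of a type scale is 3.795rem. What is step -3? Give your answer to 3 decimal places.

3.795 ÷ 1.596⁵ = 3.795 ÷ 10.35534 ≈ 0.366

0.366rem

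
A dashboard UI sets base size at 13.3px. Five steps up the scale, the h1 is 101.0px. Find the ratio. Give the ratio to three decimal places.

1.500

The ratio satisfies 13.3 × r⁵ = 101.0, so r = (101.0 / 13.3)^(1/5).
r = 7.5940^(1/5) ≈ 1.5000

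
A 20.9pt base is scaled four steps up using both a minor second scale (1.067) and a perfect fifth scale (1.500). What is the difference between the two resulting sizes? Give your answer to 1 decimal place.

Minor second: 20.9 × 1.067⁴ = 27.090pt
Perfect fifth: 20.9 × 1.500⁴ = 105.806pt
Difference: 105.806 − 27.090 = 78.716pt

78.7pt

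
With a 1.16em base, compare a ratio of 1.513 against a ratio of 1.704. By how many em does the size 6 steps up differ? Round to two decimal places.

14.48em

At 1.513: 1.16 × 1.513⁶ = 13.9153em
At 1.704: 1.16 × 1.704⁶ = 28.3972em
Difference: 28.3972 − 13.9153 = 14.4819em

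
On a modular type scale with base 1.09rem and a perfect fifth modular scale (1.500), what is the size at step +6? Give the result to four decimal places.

12.4158rem

A modular type scale is a geometric sequence: sizeₙ = base × rⁿ.
1.09 × 1.500⁶ = 1.09 × 11.39062 ≈ 12.4158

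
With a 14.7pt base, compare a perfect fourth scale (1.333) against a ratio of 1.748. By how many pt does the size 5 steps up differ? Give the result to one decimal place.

Perfect fourth: 14.7 × 1.333⁵ = 61.868pt
At 1.748: 14.7 × 1.748⁵ = 239.897pt
Difference: 239.897 − 61.868 = 178.029pt

178.0pt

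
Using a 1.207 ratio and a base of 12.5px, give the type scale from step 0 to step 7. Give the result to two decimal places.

12.50px, 15.09px, 18.21px, 21.98px, 26.53px, 32.02px, 38.65px, 46.65px

Step 0: 12.5px
Step 1: 12.5 × 1.207 = 15.09
Step 2: 12.5 × 1.207² = 18.21
Step 3: 12.5 × 1.207³ = 21.98
Step 4: 12.5 × 1.207⁴ = 26.53
Step 5: 12.5 × 1.207⁵ = 32.02
Step 6: 12.5 × 1.207⁶ = 38.65
Step 7: 12.5 × 1.207⁷ = 46.65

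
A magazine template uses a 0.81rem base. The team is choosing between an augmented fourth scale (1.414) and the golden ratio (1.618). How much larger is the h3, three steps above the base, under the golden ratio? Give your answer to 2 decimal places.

1.14rem

Augmented fourth: 0.81 × 1.414³ = 2.2900rem
Golden ratio: 0.81 × 1.618³ = 3.4310rem
Difference: 3.4310 − 2.2900 = 1.1410rem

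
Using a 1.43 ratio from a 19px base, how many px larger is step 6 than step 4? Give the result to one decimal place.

83.0px

Step 4: 19.0 × 1.43⁴ = 79.451px
Step 6: 19.0 × 1.43⁶ = 162.469px
Difference: 162.469 − 79.451 = 83.018px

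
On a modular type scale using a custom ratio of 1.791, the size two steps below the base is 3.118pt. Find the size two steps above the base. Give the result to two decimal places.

32.08pt

The gap is 2 − (-2) = 4 steps, so the factor is 1.791^4.
3.118 × 1.791⁴ = 3.118 × 10.28922 ≈ 32.082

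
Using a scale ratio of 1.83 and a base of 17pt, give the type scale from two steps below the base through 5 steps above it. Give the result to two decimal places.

5.08pt, 9.29pt, 17.00pt, 31.11pt, 56.93pt, 104.18pt, 190.66pt, 348.90pt

Step -2: 17.0 ÷ 1.83² = 5.08
Step -1: 17.0 ÷ 1.83 = 9.29
Step 0: 17pt
Step 1: 17.0 × 1.83 = 31.11
Step 2: 17.0 × 1.83² = 56.93
Step 3: 17.0 × 1.83³ = 104.18
Step 4: 17.0 × 1.83⁴ = 190.66
Step 5: 17.0 × 1.83⁵ = 348.90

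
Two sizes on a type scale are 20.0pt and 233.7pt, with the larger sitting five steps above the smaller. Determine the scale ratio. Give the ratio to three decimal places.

The ratio satisfies 20.0 × r⁵ = 233.7, so r = (233.7 / 20.0)^(1/5).
r = 11.6850^(1/5) ≈ 1.6350

1.635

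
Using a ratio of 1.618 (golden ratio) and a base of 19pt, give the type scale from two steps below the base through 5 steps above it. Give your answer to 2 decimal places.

7.26pt, 11.74pt, 19.00pt, 30.74pt, 49.74pt, 80.48pt, 130.22pt, 210.69pt

Step -2: 19.0 ÷ 1.618² = 7.26
Step -1: 19.0 ÷ 1.618 = 11.74
Step 0: 19pt
Step 1: 19.0 × 1.618 = 30.74
Step 2: 19.0 × 1.618² = 49.74
Step 3: 19.0 × 1.618³ = 80.48
Step 4: 19.0 × 1.618⁴ = 130.22
Step 5: 19.0 × 1.618⁵ = 210.69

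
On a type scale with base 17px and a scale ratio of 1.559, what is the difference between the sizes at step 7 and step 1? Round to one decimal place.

354.0px

Step 1: 17.0 × 1.559 = 26.503px
Step 7: 17.0 × 1.559⁷ = 380.515px
Difference: 380.515 − 26.503 = 354.012px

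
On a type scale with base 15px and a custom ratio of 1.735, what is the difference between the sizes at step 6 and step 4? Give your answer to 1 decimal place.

273.2px

Step 4: 15.0 × 1.735⁴ = 135.922px
Step 6: 15.0 × 1.735⁶ = 409.155px
Difference: 409.155 − 135.922 = 273.233px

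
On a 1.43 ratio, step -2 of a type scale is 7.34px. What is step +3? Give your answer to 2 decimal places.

The gap is 3 − (-2) = 5 steps, so the factor is 1.43^5.
7.34 × 1.43⁵ = 7.34 × 5.97971 ≈ 43.891

43.89px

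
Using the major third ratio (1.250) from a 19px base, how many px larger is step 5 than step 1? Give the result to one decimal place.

Step 1: 19.0 × 1.250 = 23.750px
Step 5: 19.0 × 1.250⁵ = 57.983px
Difference: 57.983 − 23.750 = 34.233px

34.2px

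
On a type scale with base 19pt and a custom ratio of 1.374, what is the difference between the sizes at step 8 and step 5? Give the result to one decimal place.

Step 5: 19.0 × 1.374⁵ = 93.044pt
Step 8: 19.0 × 1.374⁸ = 241.350pt
Difference: 241.350 − 93.044 = 148.306pt

148.3pt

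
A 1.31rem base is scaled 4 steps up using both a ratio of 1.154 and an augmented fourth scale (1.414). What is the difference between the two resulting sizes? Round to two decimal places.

At 1.154: 1.31 × 1.154⁴ = 2.3232rem
Augmented fourth: 1.31 × 1.414⁴ = 5.2368rem
Difference: 5.2368 − 2.3232 = 2.9136rem

2.91rem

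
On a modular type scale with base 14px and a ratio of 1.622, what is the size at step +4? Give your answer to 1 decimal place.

14.0 × 1.622⁴ = 14.0 × 6.92155 ≈ 96.90

96.9px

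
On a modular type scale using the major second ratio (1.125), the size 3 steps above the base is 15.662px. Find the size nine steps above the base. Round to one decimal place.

31.8px

Moving from step +3 to step +9 is 6 steps up, so multiply by r⁶.
15.662 × 1.125⁶ = 15.662 × 2.02729 ≈ 31.751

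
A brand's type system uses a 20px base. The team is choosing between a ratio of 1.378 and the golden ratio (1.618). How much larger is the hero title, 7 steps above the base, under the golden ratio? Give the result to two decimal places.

At 1.378: 20.0 × 1.378⁷ = 188.7011px
Golden ratio: 20.0 × 1.618⁷ = 580.6035px
Difference: 580.6035 − 188.7011 = 391.9024px

391.90px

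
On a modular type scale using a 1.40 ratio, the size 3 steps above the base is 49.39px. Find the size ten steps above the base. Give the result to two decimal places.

520.64px

The gap is 10 − (3) = 7 steps, so the factor is 1.40^7.
49.39 × 1.40⁷ = 49.39 × 10.54135 ≈ 520.637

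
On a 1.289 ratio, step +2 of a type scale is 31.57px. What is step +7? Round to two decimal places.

31.57 × 1.289⁵ = 31.57 × 3.55848 ≈ 112.341

112.34px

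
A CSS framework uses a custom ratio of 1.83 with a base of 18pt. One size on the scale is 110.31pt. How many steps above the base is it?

3

1.83ⁿ = 110.31 / 18 = 6.1283
n = ln(6.1283) / ln(1.83) = 1.8129 / 0.6043 ≈ 3.00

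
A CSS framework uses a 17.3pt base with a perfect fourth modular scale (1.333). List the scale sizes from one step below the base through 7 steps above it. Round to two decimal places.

12.98pt, 17.30pt, 23.06pt, 30.74pt, 40.98pt, 54.62pt, 72.81pt, 97.06pt, 129.38pt

Step -1: 17.3 ÷ 1.333 = 12.98
Step 0: 17.3pt
Step 1: 17.3 × 1.333 = 23.06
Step 2: 17.3 × 1.333² = 30.74
Step 3: 17.3 × 1.333³ = 40.98
Step 4: 17.3 × 1.333⁴ = 54.62
Step 5: 17.3 × 1.333⁵ = 72.81
Step 6: 17.3 × 1.333⁶ = 97.06
Step 7: 17.3 × 1.333⁷ = 129.38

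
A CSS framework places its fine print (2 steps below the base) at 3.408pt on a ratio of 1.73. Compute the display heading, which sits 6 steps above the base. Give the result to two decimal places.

3.408 × 1.73⁸ = 3.408 × 80.23592 ≈ 273.444

273.44pt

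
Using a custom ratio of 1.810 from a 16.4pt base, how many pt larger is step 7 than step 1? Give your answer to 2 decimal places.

Step 1: 16.4 × 1.810 = 29.6840pt
Step 7: 16.4 × 1.810⁷ = 1043.7437pt
Difference: 1043.7437 − 29.6840 = 1014.0597pt

1014.06pt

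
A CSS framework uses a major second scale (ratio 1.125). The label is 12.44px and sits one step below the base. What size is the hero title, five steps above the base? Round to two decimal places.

Moving from step -1 to step +5 is 6 steps up, so multiply by r⁶.
12.44 × 1.125⁶ = 12.44 × 2.02729 ≈ 25.219

25.22px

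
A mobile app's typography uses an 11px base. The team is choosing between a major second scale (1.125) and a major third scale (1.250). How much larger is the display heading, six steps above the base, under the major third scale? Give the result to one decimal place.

Major second: 11.0 × 1.125⁶ = 22.300px
Major third: 11.0 × 1.250⁶ = 41.962px
Difference: 41.962 − 22.300 = 19.662px

19.7px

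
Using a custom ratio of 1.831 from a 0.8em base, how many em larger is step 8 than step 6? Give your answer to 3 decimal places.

70.919em

Step 6: 0.8 × 1.831⁶ = 30.14533em
Step 8: 0.8 × 1.831⁸ = 101.06406em
Difference: 101.06406 − 30.14533 = 70.91873em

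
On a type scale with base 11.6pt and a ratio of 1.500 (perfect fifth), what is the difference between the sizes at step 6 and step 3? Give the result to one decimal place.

Step 3: 11.6 × 1.500³ = 39.150pt
Step 6: 11.6 × 1.500⁶ = 132.131pt
Difference: 132.131 − 39.150 = 92.981pt

93.0pt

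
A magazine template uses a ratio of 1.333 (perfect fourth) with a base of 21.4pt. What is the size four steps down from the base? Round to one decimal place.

Each step on a modular scale multiplies by the ratio, so the size n steps from the base is base × ratioⁿ.
21.4 ÷ 1.333⁴ = 21.4 ÷ 3.15733 ≈ 6.78

6.8pt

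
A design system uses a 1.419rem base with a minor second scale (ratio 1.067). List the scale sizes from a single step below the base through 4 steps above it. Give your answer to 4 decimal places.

Step -1: 1.419 ÷ 1.067 = 1.3299
Step 0: 1.419rem
Step 1: 1.419 × 1.067 = 1.5141
Step 2: 1.419 × 1.067² = 1.6155
Step 3: 1.419 × 1.067³ = 1.7238
Step 4: 1.419 × 1.067⁴ = 1.8392

1.3299rem, 1.4190rem, 1.5141rem, 1.6155rem, 1.7238rem, 1.8392rem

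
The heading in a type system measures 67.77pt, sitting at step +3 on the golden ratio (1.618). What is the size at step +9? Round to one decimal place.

1215.9pt

67.77 × 1.618⁶ = 67.77 × 17.94201 ≈ 1215.930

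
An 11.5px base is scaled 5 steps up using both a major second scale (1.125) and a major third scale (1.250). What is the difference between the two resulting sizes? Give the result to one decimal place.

Major second: 11.5 × 1.125⁵ = 20.723px
Major third: 11.5 × 1.250⁵ = 35.095px
Difference: 35.095 − 20.723 = 14.372px

14.4px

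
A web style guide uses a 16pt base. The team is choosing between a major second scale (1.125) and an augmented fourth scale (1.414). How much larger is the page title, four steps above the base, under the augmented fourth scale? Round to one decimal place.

Major second: 16.0 × 1.125⁴ = 25.629pt
Augmented fourth: 16.0 × 1.414⁴ = 63.961pt
Difference: 63.961 − 25.629 = 38.332pt

38.3pt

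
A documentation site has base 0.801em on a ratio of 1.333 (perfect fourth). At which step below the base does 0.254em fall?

4

1.333ⁿ = 0.801 / 0.254 = 3.1535
n = ln(3.1535) / ln(1.333) = 1.1485 / 0.2874 ≈ 4.00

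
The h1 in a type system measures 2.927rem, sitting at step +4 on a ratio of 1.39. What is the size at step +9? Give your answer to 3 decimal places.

Moving from step +4 to step +9 is 5 steps up, so multiply by r⁵.
2.927 × 1.39⁵ = 2.927 × 5.18888 ≈ 15.188

15.188rem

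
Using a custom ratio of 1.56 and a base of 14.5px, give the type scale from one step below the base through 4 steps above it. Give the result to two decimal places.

9.29px, 14.50px, 22.62px, 35.29px, 55.05px, 85.87px

Step -1: 14.5 ÷ 1.56 = 9.29
Step 0: 14.5px
Step 1: 14.5 × 1.56 = 22.62
Step 2: 14.5 × 1.56² = 35.29
Step 3: 14.5 × 1.56³ = 55.05
Step 4: 14.5 × 1.56⁴ = 85.87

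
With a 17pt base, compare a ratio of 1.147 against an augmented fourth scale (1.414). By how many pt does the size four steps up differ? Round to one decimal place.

At 1.147: 17.0 × 1.147⁴ = 29.424pt
Augmented fourth: 17.0 × 1.414⁴ = 67.959pt
Difference: 67.959 − 29.424 = 38.535pt

38.5pt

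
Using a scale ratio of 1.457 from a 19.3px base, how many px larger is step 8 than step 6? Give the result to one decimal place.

207.3px

Step 6: 19.3 × 1.457⁶ = 184.635px
Step 8: 19.3 × 1.457⁸ = 391.953px
Difference: 391.953 − 184.635 = 207.318px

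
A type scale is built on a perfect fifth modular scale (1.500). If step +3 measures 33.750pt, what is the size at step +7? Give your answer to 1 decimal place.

170.9pt

The gap is 7 − (3) = 4 steps, so the factor is 1.500^4.
33.750 × 1.500⁴ = 33.750 × 5.06250 ≈ 170.859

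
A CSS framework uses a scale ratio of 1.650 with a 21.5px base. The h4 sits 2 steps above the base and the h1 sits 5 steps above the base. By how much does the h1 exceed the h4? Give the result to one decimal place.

204.4px

Step 2: 21.5 × 1.650² = 58.534px
Step 5: 21.5 × 1.650⁵ = 262.941px
Difference: 262.941 − 58.534 = 204.407px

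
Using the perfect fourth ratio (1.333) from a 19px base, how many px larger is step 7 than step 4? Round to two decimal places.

Step 4: 19.0 × 1.333⁴ = 59.9894px
Step 7: 19.0 × 1.333⁷ = 142.0904px
Difference: 142.0904 − 59.9894 = 82.1010px

82.10px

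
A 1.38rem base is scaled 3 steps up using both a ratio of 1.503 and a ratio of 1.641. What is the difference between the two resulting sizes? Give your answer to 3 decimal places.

1.413rem

At 1.503: 1.38 × 1.503³ = 4.68550rem
At 1.641: 1.38 × 1.641³ = 6.09824rem
Difference: 6.09824 − 4.68550 = 1.41274rem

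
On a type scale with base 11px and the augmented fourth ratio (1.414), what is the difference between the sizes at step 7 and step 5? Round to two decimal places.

62.14px

Step 5: 11.0 × 1.414⁵ = 62.1784px
Step 7: 11.0 × 1.414⁷ = 124.3193px
Difference: 124.3193 − 62.1784 = 62.1409px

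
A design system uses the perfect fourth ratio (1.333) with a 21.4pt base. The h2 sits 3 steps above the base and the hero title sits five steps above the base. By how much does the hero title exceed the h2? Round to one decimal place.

39.4pt

Step 3: 21.4 × 1.333³ = 50.688pt
Step 5: 21.4 × 1.333⁵ = 90.067pt
Difference: 90.067 − 50.688 = 39.379pt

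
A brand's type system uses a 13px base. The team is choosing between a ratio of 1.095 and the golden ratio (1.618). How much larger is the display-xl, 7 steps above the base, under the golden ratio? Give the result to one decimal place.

At 1.095: 13.0 × 1.095⁷ = 24.538px
Golden ratio: 13.0 × 1.618⁷ = 377.392px
Difference: 377.392 − 24.538 = 352.854px

352.9px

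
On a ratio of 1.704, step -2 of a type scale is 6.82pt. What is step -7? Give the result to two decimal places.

0.47pt

6.82 ÷ 1.704⁵ = 6.82 ÷ 14.36640 ≈ 0.475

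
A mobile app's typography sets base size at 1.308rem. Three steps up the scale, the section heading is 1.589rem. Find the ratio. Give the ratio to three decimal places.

r³ = 1.589 / 1.308, so r = (1.589/1.308)^(1/3).
r = 1.2148^(1/3) ≈ 1.0670

1.067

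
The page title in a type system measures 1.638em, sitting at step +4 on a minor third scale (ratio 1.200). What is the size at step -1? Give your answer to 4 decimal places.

0.6583em

1.638 ÷ 1.200⁵ = 1.638 ÷ 2.48832 ≈ 0.6583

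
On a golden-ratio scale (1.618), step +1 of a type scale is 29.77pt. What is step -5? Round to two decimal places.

1.66pt

29.77 ÷ 1.618⁶ = 29.77 ÷ 17.94201 ≈ 1.659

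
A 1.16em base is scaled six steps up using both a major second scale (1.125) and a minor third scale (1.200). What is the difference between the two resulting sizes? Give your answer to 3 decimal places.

1.112em

Major second: 1.16 × 1.125⁶ = 2.35165em
Minor third: 1.16 × 1.200⁶ = 3.46374em
Difference: 3.46374 − 2.35165 = 1.11209em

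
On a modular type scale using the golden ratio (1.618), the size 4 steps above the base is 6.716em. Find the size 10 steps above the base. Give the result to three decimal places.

Moving from step +4 to step +10 is 6 steps up, so multiply by r⁶.
6.716 × 1.618⁶ = 6.716 × 17.94201 ≈ 120.499

120.499em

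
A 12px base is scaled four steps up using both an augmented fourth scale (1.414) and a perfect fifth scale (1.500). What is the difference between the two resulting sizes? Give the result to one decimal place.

Augmented fourth: 12.0 × 1.414⁴ = 47.971px
Perfect fifth: 12.0 × 1.500⁴ = 60.750px
Difference: 60.750 − 47.971 = 12.779px

12.8px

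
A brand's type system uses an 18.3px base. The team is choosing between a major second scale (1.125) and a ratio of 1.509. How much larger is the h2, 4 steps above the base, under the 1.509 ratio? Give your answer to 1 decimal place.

Major second: 18.3 × 1.125⁴ = 29.313px
At 1.509: 18.3 × 1.509⁴ = 94.887px
Difference: 94.887 − 29.313 = 65.574px

65.6px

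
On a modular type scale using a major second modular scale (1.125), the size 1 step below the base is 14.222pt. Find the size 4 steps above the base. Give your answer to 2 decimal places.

Moving from step -1 to step +4 is 5 steps up, so multiply by r⁵.
14.222 × 1.125⁵ = 14.222 × 1.80203 ≈ 25.629

25.63pt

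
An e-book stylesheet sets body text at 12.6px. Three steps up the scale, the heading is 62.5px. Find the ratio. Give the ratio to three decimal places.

1.705

The ratio satisfies 12.6 × r³ = 62.5, so r = (62.5 / 12.6)^(1/3).
r = 4.9603^(1/3) ≈ 1.7054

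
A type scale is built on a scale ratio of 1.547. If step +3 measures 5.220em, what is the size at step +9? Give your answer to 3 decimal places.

The gap is 9 − (3) = 6 steps, so the factor is 1.547^6.
5.220 × 1.547⁶ = 5.220 × 13.70698 ≈ 71.550

71.550em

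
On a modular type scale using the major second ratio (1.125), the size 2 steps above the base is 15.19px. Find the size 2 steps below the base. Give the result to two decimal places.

9.48px

15.19 ÷ 1.125⁴ = 15.19 ÷ 1.60181 ≈ 9.483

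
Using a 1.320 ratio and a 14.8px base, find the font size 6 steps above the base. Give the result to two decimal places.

78.29px

Each step on a modular scale multiplies by the ratio, so the size n steps from the base is base × ratioⁿ.
14.8 × 1.320⁶ = 14.8 × 5.28985 ≈ 78.29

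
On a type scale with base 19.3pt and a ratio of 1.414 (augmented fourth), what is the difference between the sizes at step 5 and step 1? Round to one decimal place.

81.8pt

Step 1: 19.3 × 1.414 = 27.290pt
Step 5: 19.3 × 1.414⁵ = 109.095pt
Difference: 109.095 − 27.290 = 81.805pt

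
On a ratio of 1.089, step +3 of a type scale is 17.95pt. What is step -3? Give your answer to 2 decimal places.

17.95 ÷ 1.089⁶ = 17.95 ÷ 1.66789 ≈ 10.762

10.76pt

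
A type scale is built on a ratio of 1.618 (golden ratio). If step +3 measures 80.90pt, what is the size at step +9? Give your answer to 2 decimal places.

80.90 × 1.618⁶ = 80.90 × 17.94201 ≈ 1451.509

1451.51pt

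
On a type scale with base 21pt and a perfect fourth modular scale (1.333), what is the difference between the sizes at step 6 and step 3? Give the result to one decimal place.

Step 3: 21.0 × 1.333³ = 49.740pt
Step 6: 21.0 × 1.333⁶ = 117.815pt
Difference: 117.815 − 49.740 = 68.075pt

68.1pt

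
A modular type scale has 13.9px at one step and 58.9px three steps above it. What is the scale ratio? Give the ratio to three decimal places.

r³ = 58.9 / 13.9, so r = (58.9/13.9)^(1/3).
r = 4.2374^(1/3) ≈ 1.6182

1.618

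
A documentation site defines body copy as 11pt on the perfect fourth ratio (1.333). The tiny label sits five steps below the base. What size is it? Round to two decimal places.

11.0 ÷ 1.333⁵ = 11.0 ÷ 4.20873 ≈ 2.61

2.61pt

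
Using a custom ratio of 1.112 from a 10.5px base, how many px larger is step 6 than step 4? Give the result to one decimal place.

3.8px

Step 4: 10.5 × 1.112⁴ = 16.055px
Step 6: 10.5 × 1.112⁶ = 19.853px
Difference: 19.853 − 16.055 = 3.798px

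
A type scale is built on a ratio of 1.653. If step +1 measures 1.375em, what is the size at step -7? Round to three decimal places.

0.025em

1.375 ÷ 1.653⁸ = 1.375 ÷ 55.74204 ≈ 0.025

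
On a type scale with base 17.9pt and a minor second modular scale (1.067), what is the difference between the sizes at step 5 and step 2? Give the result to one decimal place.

Step 2: 17.9 × 1.067² = 20.379pt
Step 5: 17.9 × 1.067⁵ = 24.756pt
Difference: 24.756 − 20.379 = 4.377pt

4.4pt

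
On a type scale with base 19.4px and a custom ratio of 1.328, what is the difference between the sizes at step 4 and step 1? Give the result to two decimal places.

34.58px

Step 1: 19.4 × 1.328 = 25.7632px
Step 4: 19.4 × 1.328⁴ = 60.3384px
Difference: 60.3384 − 25.7632 = 34.5752px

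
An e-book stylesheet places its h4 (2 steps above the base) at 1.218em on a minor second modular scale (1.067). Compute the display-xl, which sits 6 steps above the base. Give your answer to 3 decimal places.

1.579em

1.218 × 1.067⁴ = 1.218 × 1.29616 ≈ 1.579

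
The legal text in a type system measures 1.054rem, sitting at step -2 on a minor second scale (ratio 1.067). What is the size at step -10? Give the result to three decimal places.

0.627rem

1.054 ÷ 1.067⁸ = 1.054 ÷ 1.68002 ≈ 0.627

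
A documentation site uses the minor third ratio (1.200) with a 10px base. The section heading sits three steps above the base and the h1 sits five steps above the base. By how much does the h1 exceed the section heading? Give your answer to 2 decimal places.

7.60px

Step 3: 10.0 × 1.200³ = 17.2800px
Step 5: 10.0 × 1.200⁵ = 24.8832px
Difference: 24.8832 − 17.2800 = 7.6032px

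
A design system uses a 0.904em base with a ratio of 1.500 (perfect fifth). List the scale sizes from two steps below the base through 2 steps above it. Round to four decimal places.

0.4018em, 0.6027em, 0.9040em, 1.3560em, 2.0340em

Step -2: 0.904 ÷ 1.500² = 0.4018
Step -1: 0.904 ÷ 1.500 = 0.6027
Step 0: 0.904em
Step 1: 0.904 × 1.500 = 1.3560
Step 2: 0.904 × 1.500² = 2.0340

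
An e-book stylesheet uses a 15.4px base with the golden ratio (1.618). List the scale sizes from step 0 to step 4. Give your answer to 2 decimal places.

Step 0: 15.4px
Step 1: 15.4 × 1.618 = 24.92
Step 2: 15.4 × 1.618² = 40.32
Step 3: 15.4 × 1.618³ = 65.23
Step 4: 15.4 × 1.618⁴ = 105.54

15.40px, 24.92px, 40.32px, 65.23px, 105.54px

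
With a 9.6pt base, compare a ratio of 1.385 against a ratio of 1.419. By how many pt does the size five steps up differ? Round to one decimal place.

At 1.385: 9.6 × 1.385⁵ = 48.924pt
At 1.419: 9.6 × 1.419⁵ = 55.231pt
Difference: 55.231 − 48.924 = 6.307pt

6.3pt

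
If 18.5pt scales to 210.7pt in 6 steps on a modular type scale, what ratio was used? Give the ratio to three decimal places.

r⁶ = 210.7 / 18.5, so r = (210.7/18.5)^(1/6).
r = 11.3892^(1/6) ≈ 1.5000

1.500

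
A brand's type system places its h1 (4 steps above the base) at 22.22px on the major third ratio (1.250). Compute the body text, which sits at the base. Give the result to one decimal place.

9.1px

Moving from step +4 to step +0 is 4 steps down, so divide by r⁴.
22.22 ÷ 1.250⁴ = 22.22 ÷ 2.44141 ≈ 9.101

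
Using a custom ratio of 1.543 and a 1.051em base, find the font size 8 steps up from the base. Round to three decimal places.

Each step on a modular scale multiplies by the ratio, so the size n steps from the base is base × ratioⁿ.
1.051 × 1.543⁸ = 1.051 × 32.13123 ≈ 33.770

33.770em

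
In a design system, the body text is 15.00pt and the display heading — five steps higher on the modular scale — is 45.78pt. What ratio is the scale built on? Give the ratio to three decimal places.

r⁵ = 45.78 / 15.00, so r = (45.78/15.00)^(1/5).
r = 3.0520^(1/5) ≈ 1.2500

1.250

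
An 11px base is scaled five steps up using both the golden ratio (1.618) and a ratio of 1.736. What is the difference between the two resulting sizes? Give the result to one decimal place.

51.5px

Golden ratio: 11.0 × 1.618⁵ = 121.979px
At 1.736: 11.0 × 1.736⁵ = 173.437px
Difference: 173.437 − 121.979 = 51.458px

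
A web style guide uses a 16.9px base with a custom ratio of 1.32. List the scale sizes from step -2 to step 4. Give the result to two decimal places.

Step -2: 16.9 ÷ 1.32² = 9.70
Step -1: 16.9 ÷ 1.32 = 12.80
Step 0: 16.9px
Step 1: 16.9 × 1.32 = 22.31
Step 2: 16.9 × 1.32² = 29.45
Step 3: 16.9 × 1.32³ = 38.87
Step 4: 16.9 × 1.32⁴ = 51.31

9.70px, 12.80px, 16.90px, 22.31px, 29.45px, 38.87px, 51.31px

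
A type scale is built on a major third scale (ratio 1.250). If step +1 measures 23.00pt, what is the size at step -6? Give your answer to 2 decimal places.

4.82pt

23.00 ÷ 1.250⁷ = 23.00 ÷ 4.76837 ≈ 4.823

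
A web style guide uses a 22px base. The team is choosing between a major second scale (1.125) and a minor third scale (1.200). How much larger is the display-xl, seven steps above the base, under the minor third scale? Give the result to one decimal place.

28.7px

Major second: 22.0 × 1.125⁷ = 50.175px
Minor third: 22.0 × 1.200⁷ = 78.830px
Difference: 78.830 − 50.175 = 28.655px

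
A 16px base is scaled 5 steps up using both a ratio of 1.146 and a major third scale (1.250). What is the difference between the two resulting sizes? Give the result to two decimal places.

At 1.146: 16.0 × 1.146⁵ = 31.6259px
Major third: 16.0 × 1.250⁵ = 48.8281px
Difference: 48.8281 − 31.6259 = 17.2022px

17.20px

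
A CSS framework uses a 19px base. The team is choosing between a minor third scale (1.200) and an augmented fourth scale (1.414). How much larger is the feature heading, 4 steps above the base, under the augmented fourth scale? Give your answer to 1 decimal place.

36.6px

Minor third: 19.0 × 1.200⁴ = 39.398px
Augmented fourth: 19.0 × 1.414⁴ = 75.954px
Difference: 75.954 − 39.398 = 36.556px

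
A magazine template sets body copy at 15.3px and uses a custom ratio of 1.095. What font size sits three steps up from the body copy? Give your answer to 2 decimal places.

Each step on a modular scale multiplies by the ratio, so the size n steps from the base is base × ratioⁿ.
15.3 × 1.095³ = 15.3 × 1.31293 ≈ 20.09

20.09px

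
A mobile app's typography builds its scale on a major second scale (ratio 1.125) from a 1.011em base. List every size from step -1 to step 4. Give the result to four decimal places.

0.8987em, 1.0110em, 1.1374em, 1.2795em, 1.4395em, 1.6194em

Step -1: 1.011 ÷ 1.125 = 0.8987
Step 0: 1.011em
Step 1: 1.011 × 1.125 = 1.1374
Step 2: 1.011 × 1.125² = 1.2795
Step 3: 1.011 × 1.125³ = 1.4395
Step 4: 1.011 × 1.125⁴ = 1.6194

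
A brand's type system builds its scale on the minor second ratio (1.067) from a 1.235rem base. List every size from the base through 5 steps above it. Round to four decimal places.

1.2350rem, 1.3177rem, 1.4060rem, 1.5002rem, 1.6008rem, 1.7080rem

Step 0: 1.235rem
Step 1: 1.235 × 1.067 = 1.3177
Step 2: 1.235 × 1.067² = 1.4060
Step 3: 1.235 × 1.067³ = 1.5002
Step 4: 1.235 × 1.067⁴ = 1.6008
Step 5: 1.235 × 1.067⁵ = 1.7080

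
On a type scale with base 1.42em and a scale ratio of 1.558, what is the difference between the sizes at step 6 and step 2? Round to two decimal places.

Step 2: 1.42 × 1.558² = 3.4469em
Step 6: 1.42 × 1.558⁶ = 20.3092em
Difference: 20.3092 − 3.4469 = 16.8623em

16.86em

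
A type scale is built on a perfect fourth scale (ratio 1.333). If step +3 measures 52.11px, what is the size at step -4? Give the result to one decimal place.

7.0px

The gap is -4 − (3) = -7 steps, so the factor is 1.333^-7.
52.11 ÷ 1.333⁷ = 52.11 ÷ 7.47844 ≈ 6.968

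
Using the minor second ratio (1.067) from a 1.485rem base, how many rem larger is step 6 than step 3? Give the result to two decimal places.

Step 3: 1.485 × 1.067³ = 1.8039rem
Step 6: 1.485 × 1.067⁶ = 2.1914rem
Difference: 2.1914 − 1.8039 = 0.3875rem

0.39rem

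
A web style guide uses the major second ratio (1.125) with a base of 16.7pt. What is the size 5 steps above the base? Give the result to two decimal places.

30.09pt

16.7 × 1.125⁵ = 16.7 × 1.80203 ≈ 30.09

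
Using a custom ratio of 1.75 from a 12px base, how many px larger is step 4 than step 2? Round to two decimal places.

75.80px

Step 2: 12.0 × 1.75² = 36.7500px
Step 4: 12.0 × 1.75⁴ = 112.5469px
Difference: 112.5469 − 36.7500 = 75.7969px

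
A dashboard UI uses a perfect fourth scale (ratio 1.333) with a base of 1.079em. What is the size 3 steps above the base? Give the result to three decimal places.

2.556em

Every step multiplies by the scale ratio.
1.079 × 1.333³ = 1.079 × 2.36859 ≈ 2.556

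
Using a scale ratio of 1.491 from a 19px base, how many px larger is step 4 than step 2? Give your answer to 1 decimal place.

Step 2: 19.0 × 1.491² = 42.239px
Step 4: 19.0 × 1.491⁴ = 93.900px
Difference: 93.900 − 42.239 = 51.661px

51.7px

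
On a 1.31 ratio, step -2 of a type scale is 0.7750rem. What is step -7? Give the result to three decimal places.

Moving from step -2 to step -7 is 5 steps down, so divide by r⁵.
0.7750 ÷ 1.31⁵ = 0.7750 ÷ 3.85795 ≈ 0.201

0.201rem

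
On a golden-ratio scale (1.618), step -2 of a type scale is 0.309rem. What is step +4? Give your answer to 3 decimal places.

Moving from step -2 to step +4 is 6 steps up, so multiply by r⁶.
0.309 × 1.618⁶ = 0.309 × 17.94201 ≈ 5.544

5.544rem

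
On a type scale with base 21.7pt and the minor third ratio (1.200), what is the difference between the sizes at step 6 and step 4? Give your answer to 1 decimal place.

19.8pt

Step 4: 21.7 × 1.200⁴ = 44.997pt
Step 6: 21.7 × 1.200⁶ = 64.796pt
Difference: 64.796 − 44.997 = 19.799pt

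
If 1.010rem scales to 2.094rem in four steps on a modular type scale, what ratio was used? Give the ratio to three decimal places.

1.200

r⁴ = 2.094 / 1.010, so r = (2.094/1.010)^(1/4).
r = 2.0733^(1/4) ≈ 1.2000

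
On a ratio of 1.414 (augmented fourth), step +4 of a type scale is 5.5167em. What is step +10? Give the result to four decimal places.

44.0936em

The gap is 10 − (4) = 6 steps, so the factor is 1.414^6.
5.5167 × 1.414⁶ = 5.5167 × 7.99275 ≈ 44.0936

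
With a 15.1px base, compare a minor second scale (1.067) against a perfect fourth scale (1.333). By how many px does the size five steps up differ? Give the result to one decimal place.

Minor second: 15.1 × 1.067⁵ = 20.883px
Perfect fourth: 15.1 × 1.333⁵ = 63.552px
Difference: 63.552 − 20.883 = 42.669px

42.7px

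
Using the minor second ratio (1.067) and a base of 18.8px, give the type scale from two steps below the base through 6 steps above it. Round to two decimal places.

Step -2: 18.8 ÷ 1.067² = 16.51
Step -1: 18.8 ÷ 1.067 = 17.62
Step 0: 18.8px
Step 1: 18.8 × 1.067 = 20.06
Step 2: 18.8 × 1.067² = 21.40
Step 3: 18.8 × 1.067³ = 22.84
Step 4: 18.8 × 1.067⁴ = 24.37
Step 5: 18.8 × 1.067⁵ = 26.00
Step 6: 18.8 × 1.067⁶ = 27.74

16.51px, 17.62px, 18.80px, 20.06px, 21.40px, 22.84px, 24.37px, 26.00px, 27.74px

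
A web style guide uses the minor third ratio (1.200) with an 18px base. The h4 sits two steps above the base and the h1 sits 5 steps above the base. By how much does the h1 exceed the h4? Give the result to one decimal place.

18.9px

Step 2: 18.0 × 1.200² = 25.920px
Step 5: 18.0 × 1.200⁵ = 44.790px
Difference: 44.790 − 25.920 = 18.870px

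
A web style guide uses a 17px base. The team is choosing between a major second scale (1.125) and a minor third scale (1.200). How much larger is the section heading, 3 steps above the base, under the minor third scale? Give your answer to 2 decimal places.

5.17px

Major second: 17.0 × 1.125³ = 24.2051px
Minor third: 17.0 × 1.200³ = 29.3760px
Difference: 29.3760 − 24.2051 = 5.1709px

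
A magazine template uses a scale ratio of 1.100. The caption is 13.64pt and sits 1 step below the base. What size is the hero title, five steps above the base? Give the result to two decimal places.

24.16pt

13.64 × 1.100⁶ = 13.64 × 1.77156 ≈ 24.164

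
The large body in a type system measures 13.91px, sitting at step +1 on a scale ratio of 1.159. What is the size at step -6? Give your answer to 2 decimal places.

4.95px

Moving from step +1 to step -6 is 7 steps down, so divide by r⁷.
13.91 ÷ 1.159⁷ = 13.91 ÷ 2.80921 ≈ 4.952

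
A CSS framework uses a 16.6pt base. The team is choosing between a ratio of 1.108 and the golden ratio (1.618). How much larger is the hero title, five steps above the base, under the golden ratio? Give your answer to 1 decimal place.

At 1.108: 16.6 × 1.108⁵ = 27.721pt
Golden ratio: 16.6 × 1.618⁵ = 184.077pt
Difference: 184.077 − 27.721 = 156.356pt

156.4pt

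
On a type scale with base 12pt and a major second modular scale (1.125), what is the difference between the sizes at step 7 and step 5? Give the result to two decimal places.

Step 5: 12.0 × 1.125⁵ = 21.6244pt
Step 7: 12.0 × 1.125⁷ = 27.3684pt
Difference: 27.3684 − 21.6244 = 5.7440pt

5.74pt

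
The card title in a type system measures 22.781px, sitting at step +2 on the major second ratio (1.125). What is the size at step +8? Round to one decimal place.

Moving from step +2 to step +8 is 6 steps up, so multiply by r⁶.
22.781 × 1.125⁶ = 22.781 × 2.02729 ≈ 46.184

46.2px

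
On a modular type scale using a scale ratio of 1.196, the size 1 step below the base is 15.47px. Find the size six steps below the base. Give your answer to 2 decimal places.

6.32px

15.47 ÷ 1.196⁵ = 15.47 ÷ 2.44712 ≈ 6.322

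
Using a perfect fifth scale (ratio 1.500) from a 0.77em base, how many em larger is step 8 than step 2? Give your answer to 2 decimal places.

18.00em

Step 2: 0.77 × 1.500² = 1.7325em
Step 8: 0.77 × 1.500⁸ = 19.7343em
Difference: 19.7343 − 1.7325 = 18.0018em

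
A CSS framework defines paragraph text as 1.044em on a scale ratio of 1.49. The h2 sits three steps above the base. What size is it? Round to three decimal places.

3.453em

Each step on a modular scale multiplies by the ratio, so the size n steps from the base is base × ratioⁿ.
1.044 × 1.49³ = 1.044 × 3.30795 ≈ 3.453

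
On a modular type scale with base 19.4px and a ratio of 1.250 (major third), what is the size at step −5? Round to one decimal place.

6.4px

A modular type scale is a geometric sequence: sizeₙ = base × rⁿ.
19.4 ÷ 1.250⁵ = 19.4 ÷ 3.05176 ≈ 6.36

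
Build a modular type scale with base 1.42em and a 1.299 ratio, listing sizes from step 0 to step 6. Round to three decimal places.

Step 0: 1.42em
Step 1: 1.42 × 1.299 = 1.845
Step 2: 1.42 × 1.299² = 2.396
Step 3: 1.42 × 1.299³ = 3.113
Step 4: 1.42 × 1.299⁴ = 4.043
Step 5: 1.42 × 1.299⁵ = 5.252
Step 6: 1.42 × 1.299⁶ = 6.822

1.420em, 1.845em, 2.396em, 3.113em, 4.043em, 5.252em, 6.822em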